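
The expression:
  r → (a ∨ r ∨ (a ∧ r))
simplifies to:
True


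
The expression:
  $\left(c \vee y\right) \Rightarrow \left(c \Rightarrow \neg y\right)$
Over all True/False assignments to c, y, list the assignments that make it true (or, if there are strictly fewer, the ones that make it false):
is false only for:
  c=True, y=True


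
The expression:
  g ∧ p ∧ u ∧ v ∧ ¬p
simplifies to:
False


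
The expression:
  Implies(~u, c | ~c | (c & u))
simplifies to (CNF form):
True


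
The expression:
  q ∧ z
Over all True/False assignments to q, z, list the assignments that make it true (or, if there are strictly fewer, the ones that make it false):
is true only for:
  q=True, z=True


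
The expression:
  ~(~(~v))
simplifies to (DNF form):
~v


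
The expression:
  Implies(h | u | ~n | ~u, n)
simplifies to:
n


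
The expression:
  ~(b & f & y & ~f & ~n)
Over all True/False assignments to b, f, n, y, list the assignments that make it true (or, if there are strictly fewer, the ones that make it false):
is always true.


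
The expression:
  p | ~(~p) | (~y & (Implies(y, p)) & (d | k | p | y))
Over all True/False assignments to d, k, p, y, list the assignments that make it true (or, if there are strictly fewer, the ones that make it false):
is false only for:
  d=False, k=False, p=False, y=False;
  d=False, k=False, p=False, y=True;
  d=False, k=True, p=False, y=True;
  d=True, k=False, p=False, y=True;
  d=True, k=True, p=False, y=True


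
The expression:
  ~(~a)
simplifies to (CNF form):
a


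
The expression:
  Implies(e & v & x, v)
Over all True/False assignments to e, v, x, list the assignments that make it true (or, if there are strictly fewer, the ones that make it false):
is always true.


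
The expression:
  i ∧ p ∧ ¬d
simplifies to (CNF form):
i ∧ p ∧ ¬d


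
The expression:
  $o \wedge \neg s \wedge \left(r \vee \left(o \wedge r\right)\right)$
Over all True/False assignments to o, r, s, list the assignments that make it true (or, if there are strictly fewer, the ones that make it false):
is true only for:
  o=True, r=True, s=False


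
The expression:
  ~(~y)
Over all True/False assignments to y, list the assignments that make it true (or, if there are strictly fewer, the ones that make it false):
is true only for:
  y=True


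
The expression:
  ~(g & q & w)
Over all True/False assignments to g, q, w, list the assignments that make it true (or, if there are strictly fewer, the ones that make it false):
is false only for:
  g=True, q=True, w=True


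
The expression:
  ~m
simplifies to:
~m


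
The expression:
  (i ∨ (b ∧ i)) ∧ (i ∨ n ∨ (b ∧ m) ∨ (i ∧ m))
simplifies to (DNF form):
i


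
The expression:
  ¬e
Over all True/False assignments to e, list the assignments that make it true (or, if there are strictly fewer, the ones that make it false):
is true only for:
  e=False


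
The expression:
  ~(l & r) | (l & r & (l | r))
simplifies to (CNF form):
True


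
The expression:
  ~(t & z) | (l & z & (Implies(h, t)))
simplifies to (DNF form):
l | ~t | ~z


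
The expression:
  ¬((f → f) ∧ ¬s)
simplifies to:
s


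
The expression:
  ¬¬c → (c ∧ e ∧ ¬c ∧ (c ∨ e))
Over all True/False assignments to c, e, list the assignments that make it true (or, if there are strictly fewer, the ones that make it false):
is true only for:
  c=False, e=False;
  c=False, e=True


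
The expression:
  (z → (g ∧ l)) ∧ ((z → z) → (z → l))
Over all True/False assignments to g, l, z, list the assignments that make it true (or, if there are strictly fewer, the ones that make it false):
is false only for:
  g=False, l=False, z=True;
  g=False, l=True, z=True;
  g=True, l=False, z=True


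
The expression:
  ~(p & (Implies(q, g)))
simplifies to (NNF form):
~p | (q & ~g)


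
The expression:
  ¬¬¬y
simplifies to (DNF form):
¬y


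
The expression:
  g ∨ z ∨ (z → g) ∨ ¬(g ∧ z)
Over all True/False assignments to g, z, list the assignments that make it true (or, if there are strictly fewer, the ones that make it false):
is always true.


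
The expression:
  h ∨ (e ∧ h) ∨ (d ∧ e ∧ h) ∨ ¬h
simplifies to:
True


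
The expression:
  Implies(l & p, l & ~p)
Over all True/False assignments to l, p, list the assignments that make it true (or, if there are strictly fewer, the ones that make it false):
is false only for:
  l=True, p=True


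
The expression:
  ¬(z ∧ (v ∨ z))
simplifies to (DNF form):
¬z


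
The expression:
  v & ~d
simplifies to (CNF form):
v & ~d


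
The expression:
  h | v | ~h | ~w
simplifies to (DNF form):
True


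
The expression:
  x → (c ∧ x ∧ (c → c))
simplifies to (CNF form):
c ∨ ¬x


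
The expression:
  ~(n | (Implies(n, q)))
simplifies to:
False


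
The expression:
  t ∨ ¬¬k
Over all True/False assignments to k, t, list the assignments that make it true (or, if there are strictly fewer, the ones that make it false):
is false only for:
  k=False, t=False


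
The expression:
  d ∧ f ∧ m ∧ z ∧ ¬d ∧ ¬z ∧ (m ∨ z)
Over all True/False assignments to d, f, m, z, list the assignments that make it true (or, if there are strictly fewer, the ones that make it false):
is never true.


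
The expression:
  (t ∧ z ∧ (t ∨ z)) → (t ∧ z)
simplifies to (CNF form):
True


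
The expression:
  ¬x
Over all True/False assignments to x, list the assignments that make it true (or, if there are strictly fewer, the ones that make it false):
is true only for:
  x=False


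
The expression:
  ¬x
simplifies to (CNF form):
¬x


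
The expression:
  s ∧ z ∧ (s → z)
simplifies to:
s ∧ z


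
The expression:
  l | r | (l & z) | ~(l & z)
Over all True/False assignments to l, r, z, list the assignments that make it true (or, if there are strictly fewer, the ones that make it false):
is always true.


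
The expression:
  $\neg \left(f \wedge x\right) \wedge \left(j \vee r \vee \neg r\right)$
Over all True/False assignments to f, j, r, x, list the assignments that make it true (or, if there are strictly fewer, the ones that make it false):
is false only for:
  f=True, j=False, r=False, x=True;
  f=True, j=False, r=True, x=True;
  f=True, j=True, r=False, x=True;
  f=True, j=True, r=True, x=True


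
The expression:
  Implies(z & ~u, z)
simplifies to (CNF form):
True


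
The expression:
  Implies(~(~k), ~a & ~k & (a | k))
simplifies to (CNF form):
~k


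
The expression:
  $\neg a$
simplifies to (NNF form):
$\neg a$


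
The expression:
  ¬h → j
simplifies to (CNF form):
h ∨ j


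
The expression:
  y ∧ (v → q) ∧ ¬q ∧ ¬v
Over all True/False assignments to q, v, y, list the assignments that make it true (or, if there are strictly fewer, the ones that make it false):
is true only for:
  q=False, v=False, y=True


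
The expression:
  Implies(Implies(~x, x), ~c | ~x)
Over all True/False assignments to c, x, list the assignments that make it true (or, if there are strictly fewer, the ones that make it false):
is false only for:
  c=True, x=True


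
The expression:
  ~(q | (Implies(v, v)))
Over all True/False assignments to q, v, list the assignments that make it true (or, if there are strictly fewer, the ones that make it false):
is never true.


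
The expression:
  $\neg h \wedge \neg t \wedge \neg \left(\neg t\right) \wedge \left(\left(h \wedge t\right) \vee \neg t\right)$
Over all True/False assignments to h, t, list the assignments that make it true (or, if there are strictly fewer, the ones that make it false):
is never true.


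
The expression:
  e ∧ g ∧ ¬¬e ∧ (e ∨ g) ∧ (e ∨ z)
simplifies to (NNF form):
e ∧ g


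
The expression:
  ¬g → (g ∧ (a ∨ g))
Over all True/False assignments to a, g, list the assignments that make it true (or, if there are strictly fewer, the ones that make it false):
is true only for:
  a=False, g=True;
  a=True, g=True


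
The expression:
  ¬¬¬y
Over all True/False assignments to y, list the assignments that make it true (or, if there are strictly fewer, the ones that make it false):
is true only for:
  y=False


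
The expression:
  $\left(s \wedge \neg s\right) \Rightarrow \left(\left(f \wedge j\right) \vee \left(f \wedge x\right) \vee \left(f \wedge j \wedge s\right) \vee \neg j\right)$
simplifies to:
$\text{True}$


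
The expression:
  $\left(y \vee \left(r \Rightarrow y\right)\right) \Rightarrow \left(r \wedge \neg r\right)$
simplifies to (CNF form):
$r \wedge \neg y$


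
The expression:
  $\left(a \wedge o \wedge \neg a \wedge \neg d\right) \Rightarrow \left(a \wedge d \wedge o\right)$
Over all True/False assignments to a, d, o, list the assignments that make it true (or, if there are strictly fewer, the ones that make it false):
is always true.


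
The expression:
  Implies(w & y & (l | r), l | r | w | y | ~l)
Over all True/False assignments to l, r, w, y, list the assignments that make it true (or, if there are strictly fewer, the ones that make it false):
is always true.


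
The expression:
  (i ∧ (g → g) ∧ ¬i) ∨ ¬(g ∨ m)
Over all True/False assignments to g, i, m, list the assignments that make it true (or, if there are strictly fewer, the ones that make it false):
is true only for:
  g=False, i=False, m=False;
  g=False, i=True, m=False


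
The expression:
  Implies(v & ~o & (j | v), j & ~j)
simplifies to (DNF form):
o | ~v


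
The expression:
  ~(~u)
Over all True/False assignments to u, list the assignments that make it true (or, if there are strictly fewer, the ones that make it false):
is true only for:
  u=True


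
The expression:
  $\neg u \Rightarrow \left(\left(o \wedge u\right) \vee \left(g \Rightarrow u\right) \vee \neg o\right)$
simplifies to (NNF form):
$u \vee \neg g \vee \neg o$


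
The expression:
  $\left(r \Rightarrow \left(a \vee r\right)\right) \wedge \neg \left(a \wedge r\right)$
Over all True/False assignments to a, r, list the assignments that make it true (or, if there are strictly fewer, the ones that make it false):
is false only for:
  a=True, r=True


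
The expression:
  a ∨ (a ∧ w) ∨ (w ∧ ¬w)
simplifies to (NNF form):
a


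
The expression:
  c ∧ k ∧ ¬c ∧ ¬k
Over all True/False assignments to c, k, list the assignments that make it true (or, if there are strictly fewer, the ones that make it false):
is never true.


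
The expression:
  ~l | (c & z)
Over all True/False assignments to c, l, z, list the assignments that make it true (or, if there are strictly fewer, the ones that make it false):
is false only for:
  c=False, l=True, z=False;
  c=False, l=True, z=True;
  c=True, l=True, z=False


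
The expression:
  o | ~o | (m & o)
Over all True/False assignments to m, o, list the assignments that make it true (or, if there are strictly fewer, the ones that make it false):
is always true.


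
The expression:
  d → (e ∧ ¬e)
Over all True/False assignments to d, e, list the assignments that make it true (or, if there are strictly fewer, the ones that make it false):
is true only for:
  d=False, e=False;
  d=False, e=True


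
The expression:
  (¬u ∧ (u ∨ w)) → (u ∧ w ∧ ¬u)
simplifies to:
u ∨ ¬w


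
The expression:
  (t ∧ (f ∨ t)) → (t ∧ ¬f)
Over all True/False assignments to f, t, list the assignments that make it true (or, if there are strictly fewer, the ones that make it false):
is false only for:
  f=True, t=True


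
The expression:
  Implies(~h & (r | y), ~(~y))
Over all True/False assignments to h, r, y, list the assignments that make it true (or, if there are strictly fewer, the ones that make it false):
is false only for:
  h=False, r=True, y=False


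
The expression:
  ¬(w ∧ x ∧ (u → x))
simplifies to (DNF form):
¬w ∨ ¬x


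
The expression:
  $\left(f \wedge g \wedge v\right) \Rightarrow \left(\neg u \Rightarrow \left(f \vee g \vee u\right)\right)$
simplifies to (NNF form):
$\text{True}$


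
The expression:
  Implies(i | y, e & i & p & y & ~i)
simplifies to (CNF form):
~i & ~y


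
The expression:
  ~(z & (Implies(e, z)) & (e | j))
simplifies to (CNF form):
(~e | ~z) & (~j | ~z)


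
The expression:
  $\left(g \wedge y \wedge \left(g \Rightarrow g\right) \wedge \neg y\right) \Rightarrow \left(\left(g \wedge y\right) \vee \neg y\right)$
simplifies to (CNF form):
$\text{True}$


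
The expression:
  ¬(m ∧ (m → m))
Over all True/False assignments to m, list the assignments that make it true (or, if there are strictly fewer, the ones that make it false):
is true only for:
  m=False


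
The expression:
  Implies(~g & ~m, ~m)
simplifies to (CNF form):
True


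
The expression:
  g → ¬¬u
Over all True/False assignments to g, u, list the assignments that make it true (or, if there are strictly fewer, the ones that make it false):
is false only for:
  g=True, u=False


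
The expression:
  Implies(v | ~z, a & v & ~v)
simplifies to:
z & ~v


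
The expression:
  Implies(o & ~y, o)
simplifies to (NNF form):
True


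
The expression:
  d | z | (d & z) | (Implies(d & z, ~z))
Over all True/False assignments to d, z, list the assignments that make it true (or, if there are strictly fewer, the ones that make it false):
is always true.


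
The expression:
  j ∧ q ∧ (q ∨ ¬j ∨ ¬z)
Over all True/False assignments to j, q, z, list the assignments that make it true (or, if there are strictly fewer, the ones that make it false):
is true only for:
  j=True, q=True, z=False;
  j=True, q=True, z=True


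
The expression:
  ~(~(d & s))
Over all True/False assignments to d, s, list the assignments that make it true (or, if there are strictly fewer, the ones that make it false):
is true only for:
  d=True, s=True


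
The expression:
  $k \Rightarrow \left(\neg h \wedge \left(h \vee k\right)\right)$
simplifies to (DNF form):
$\neg h \vee \neg k$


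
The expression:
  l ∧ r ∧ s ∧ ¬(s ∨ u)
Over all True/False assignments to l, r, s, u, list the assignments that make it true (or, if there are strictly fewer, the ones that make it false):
is never true.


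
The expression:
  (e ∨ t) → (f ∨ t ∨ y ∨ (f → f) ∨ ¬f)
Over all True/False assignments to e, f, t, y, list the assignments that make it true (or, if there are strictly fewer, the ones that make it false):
is always true.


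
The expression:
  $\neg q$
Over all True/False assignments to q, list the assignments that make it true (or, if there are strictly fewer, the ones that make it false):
is true only for:
  q=False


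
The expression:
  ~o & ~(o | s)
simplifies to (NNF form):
~o & ~s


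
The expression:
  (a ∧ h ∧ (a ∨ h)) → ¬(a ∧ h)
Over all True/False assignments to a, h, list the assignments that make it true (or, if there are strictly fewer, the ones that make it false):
is false only for:
  a=True, h=True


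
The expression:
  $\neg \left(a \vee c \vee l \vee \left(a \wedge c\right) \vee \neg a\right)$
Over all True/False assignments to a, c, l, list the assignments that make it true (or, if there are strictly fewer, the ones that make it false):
is never true.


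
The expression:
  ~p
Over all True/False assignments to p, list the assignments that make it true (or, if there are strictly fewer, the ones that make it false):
is true only for:
  p=False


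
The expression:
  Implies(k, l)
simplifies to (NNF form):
l | ~k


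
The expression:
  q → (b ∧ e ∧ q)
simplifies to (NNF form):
(b ∧ e) ∨ ¬q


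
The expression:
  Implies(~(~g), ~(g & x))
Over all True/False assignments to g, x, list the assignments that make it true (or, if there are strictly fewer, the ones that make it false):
is false only for:
  g=True, x=True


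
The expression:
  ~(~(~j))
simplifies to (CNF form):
~j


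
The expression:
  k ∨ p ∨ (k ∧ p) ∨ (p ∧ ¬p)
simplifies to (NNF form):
k ∨ p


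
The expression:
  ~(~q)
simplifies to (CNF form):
q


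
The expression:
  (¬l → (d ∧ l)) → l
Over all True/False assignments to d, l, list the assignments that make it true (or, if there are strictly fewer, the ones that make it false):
is always true.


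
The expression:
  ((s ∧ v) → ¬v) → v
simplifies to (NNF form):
v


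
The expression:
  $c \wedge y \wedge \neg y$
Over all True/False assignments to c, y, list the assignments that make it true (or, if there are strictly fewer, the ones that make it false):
is never true.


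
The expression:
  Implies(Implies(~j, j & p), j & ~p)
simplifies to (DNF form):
~j | ~p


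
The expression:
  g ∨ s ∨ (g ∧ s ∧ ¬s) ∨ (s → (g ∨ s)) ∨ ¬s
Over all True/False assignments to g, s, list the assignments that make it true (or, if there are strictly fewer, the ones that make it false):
is always true.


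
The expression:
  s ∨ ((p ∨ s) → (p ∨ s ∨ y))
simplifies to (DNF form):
True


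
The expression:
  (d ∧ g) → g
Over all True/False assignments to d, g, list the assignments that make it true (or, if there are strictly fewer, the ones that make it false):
is always true.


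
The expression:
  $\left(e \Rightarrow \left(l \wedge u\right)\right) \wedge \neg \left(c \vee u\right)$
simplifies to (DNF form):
$\neg c \wedge \neg e \wedge \neg u$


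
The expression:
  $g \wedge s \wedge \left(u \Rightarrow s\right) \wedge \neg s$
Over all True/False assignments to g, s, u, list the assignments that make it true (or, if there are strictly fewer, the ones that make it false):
is never true.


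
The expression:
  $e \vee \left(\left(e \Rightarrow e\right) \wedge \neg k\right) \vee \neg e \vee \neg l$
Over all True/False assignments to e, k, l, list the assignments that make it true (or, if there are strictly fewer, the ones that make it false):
is always true.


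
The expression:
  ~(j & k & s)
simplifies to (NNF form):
~j | ~k | ~s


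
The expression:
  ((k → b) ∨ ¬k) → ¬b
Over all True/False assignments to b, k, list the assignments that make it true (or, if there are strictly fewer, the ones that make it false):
is true only for:
  b=False, k=False;
  b=False, k=True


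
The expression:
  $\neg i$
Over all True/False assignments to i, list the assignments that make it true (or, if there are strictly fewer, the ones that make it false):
is true only for:
  i=False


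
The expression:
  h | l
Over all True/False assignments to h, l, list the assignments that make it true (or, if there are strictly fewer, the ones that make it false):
is false only for:
  h=False, l=False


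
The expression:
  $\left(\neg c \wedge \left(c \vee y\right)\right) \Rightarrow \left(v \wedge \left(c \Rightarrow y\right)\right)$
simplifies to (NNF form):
$c \vee v \vee \neg y$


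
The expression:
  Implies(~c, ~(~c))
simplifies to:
c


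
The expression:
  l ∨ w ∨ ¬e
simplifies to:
l ∨ w ∨ ¬e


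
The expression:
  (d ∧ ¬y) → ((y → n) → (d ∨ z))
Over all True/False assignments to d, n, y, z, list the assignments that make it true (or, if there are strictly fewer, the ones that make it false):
is always true.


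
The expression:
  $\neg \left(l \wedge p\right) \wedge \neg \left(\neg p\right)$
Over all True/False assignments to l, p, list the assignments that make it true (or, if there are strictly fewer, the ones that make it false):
is true only for:
  l=False, p=True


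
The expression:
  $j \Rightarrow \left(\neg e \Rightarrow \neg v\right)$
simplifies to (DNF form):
$e \vee \neg j \vee \neg v$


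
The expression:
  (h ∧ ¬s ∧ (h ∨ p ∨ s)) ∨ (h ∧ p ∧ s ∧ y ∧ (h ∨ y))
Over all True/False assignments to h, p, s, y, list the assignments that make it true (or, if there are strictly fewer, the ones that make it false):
is true only for:
  h=True, p=False, s=False, y=False;
  h=True, p=False, s=False, y=True;
  h=True, p=True, s=False, y=False;
  h=True, p=True, s=False, y=True;
  h=True, p=True, s=True, y=True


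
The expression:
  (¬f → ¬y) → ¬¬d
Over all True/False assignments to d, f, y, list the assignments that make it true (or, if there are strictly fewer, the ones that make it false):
is false only for:
  d=False, f=False, y=False;
  d=False, f=True, y=False;
  d=False, f=True, y=True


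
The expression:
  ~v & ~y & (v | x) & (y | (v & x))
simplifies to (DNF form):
False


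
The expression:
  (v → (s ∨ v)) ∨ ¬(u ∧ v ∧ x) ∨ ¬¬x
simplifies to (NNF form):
True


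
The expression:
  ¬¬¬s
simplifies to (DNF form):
¬s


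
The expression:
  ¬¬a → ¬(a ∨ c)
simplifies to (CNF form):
¬a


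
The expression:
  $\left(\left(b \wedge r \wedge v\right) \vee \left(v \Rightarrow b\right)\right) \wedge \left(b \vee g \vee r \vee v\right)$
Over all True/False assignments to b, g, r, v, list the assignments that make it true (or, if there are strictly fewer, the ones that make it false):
is false only for:
  b=False, g=False, r=False, v=False;
  b=False, g=False, r=False, v=True;
  b=False, g=False, r=True, v=True;
  b=False, g=True, r=False, v=True;
  b=False, g=True, r=True, v=True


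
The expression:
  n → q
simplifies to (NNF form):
q ∨ ¬n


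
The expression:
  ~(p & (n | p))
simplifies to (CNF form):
~p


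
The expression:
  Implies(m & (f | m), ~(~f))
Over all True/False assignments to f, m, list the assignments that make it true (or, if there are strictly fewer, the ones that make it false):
is false only for:
  f=False, m=True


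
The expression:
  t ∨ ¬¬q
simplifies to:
q ∨ t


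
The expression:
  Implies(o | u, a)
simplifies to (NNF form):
a | (~o & ~u)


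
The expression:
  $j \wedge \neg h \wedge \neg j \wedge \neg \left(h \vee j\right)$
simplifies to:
$\text{False}$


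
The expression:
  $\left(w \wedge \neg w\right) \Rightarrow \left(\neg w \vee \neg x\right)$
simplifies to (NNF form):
$\text{True}$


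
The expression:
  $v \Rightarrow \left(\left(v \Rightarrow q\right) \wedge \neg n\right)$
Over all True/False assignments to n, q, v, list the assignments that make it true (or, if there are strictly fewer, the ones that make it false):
is false only for:
  n=False, q=False, v=True;
  n=True, q=False, v=True;
  n=True, q=True, v=True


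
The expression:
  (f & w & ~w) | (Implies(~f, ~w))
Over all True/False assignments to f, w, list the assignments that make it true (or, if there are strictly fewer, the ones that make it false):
is false only for:
  f=False, w=True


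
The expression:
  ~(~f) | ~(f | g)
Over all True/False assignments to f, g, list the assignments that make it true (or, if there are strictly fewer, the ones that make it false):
is false only for:
  f=False, g=True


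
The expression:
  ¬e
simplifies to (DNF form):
¬e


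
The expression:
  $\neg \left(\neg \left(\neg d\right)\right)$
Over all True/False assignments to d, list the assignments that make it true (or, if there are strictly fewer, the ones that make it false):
is true only for:
  d=False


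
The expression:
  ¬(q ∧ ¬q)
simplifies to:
True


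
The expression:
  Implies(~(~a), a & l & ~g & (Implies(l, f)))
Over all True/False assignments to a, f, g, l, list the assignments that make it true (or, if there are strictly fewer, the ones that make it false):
is false only for:
  a=True, f=False, g=False, l=False;
  a=True, f=False, g=False, l=True;
  a=True, f=False, g=True, l=False;
  a=True, f=False, g=True, l=True;
  a=True, f=True, g=False, l=False;
  a=True, f=True, g=True, l=False;
  a=True, f=True, g=True, l=True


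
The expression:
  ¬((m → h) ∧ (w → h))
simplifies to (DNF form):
(m ∧ ¬h) ∨ (w ∧ ¬h)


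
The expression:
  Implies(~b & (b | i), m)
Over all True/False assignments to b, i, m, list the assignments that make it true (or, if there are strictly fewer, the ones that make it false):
is false only for:
  b=False, i=True, m=False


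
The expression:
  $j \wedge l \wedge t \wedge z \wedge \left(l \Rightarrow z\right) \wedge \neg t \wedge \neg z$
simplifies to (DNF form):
$\text{False}$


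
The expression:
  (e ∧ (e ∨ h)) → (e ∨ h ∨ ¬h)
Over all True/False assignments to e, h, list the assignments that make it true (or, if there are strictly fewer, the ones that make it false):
is always true.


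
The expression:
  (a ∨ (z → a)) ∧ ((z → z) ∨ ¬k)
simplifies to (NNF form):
a ∨ ¬z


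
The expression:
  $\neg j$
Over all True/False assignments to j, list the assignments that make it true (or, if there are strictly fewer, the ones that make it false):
is true only for:
  j=False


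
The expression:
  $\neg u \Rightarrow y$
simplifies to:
$u \vee y$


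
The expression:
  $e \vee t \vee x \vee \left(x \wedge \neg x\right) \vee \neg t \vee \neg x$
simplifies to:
$\text{True}$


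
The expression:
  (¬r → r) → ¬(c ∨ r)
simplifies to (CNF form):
¬r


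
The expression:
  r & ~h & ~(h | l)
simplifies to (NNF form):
r & ~h & ~l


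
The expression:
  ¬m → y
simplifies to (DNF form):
m ∨ y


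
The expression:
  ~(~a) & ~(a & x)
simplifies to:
a & ~x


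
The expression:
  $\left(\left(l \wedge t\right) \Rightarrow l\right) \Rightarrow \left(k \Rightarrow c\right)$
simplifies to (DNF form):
$c \vee \neg k$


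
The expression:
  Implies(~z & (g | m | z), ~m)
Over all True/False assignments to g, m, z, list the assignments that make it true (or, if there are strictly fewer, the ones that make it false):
is false only for:
  g=False, m=True, z=False;
  g=True, m=True, z=False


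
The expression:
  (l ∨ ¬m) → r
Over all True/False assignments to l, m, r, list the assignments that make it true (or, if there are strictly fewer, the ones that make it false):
is false only for:
  l=False, m=False, r=False;
  l=True, m=False, r=False;
  l=True, m=True, r=False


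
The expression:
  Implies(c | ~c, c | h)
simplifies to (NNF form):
c | h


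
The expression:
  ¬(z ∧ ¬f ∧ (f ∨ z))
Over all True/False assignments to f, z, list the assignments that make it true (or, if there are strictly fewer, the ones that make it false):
is false only for:
  f=False, z=True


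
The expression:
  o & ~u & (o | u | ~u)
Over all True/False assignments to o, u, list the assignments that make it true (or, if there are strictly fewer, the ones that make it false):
is true only for:
  o=True, u=False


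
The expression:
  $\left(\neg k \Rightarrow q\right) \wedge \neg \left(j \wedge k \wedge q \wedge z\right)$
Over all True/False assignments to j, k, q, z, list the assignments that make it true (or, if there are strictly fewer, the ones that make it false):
is false only for:
  j=False, k=False, q=False, z=False;
  j=False, k=False, q=False, z=True;
  j=True, k=False, q=False, z=False;
  j=True, k=False, q=False, z=True;
  j=True, k=True, q=True, z=True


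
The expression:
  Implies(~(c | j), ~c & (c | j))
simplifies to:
c | j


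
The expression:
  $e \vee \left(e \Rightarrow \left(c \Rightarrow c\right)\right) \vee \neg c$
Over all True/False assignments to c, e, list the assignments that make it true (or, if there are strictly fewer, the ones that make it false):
is always true.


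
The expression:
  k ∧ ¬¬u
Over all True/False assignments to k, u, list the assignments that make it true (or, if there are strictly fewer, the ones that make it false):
is true only for:
  k=True, u=True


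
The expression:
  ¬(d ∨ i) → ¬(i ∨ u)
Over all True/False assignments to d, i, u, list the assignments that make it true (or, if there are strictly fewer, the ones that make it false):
is false only for:
  d=False, i=False, u=True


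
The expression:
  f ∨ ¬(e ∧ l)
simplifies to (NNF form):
f ∨ ¬e ∨ ¬l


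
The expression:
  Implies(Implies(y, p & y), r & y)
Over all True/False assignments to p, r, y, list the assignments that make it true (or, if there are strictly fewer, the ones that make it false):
is true only for:
  p=False, r=False, y=True;
  p=False, r=True, y=True;
  p=True, r=True, y=True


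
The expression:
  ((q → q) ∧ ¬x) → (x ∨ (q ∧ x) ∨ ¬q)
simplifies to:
x ∨ ¬q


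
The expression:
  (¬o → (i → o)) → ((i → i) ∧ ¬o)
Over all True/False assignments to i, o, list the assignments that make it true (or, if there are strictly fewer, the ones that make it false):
is true only for:
  i=False, o=False;
  i=True, o=False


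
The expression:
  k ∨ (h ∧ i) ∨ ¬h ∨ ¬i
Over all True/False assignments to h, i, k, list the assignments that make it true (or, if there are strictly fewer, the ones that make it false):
is always true.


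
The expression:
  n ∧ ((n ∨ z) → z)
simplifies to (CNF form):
n ∧ z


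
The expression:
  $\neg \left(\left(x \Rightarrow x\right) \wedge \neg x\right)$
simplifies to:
$x$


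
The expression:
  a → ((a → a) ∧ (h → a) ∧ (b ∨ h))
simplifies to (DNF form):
b ∨ h ∨ ¬a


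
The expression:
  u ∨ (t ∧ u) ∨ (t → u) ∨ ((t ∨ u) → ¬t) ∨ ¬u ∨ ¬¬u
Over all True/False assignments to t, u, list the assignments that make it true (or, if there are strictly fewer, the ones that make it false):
is always true.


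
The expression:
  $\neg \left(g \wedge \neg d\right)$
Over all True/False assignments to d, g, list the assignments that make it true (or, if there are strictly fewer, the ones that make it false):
is false only for:
  d=False, g=True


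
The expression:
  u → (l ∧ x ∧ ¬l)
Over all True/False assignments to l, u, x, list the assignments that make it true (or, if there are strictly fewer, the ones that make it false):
is true only for:
  l=False, u=False, x=False;
  l=False, u=False, x=True;
  l=True, u=False, x=False;
  l=True, u=False, x=True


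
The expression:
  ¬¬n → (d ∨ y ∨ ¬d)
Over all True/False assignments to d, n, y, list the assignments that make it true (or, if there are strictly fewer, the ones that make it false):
is always true.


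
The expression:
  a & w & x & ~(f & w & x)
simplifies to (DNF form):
a & w & x & ~f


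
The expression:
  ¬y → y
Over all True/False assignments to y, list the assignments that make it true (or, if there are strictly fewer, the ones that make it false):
is true only for:
  y=True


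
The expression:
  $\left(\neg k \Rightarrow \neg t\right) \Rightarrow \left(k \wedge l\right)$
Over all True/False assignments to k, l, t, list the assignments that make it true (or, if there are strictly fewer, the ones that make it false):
is true only for:
  k=False, l=False, t=True;
  k=False, l=True, t=True;
  k=True, l=True, t=False;
  k=True, l=True, t=True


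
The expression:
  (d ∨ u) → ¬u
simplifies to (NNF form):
¬u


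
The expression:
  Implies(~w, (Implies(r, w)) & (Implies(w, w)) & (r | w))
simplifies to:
w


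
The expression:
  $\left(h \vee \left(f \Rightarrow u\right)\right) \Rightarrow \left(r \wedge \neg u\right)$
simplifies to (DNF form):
$\left(r \wedge \neg u\right) \vee \left(f \wedge \neg h \wedge \neg u\right)$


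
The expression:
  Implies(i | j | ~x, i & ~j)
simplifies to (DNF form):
(i & ~j) | (x & ~j)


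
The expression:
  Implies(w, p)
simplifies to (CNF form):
p | ~w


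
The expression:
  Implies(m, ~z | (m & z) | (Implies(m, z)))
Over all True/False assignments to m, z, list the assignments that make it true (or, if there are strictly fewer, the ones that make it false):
is always true.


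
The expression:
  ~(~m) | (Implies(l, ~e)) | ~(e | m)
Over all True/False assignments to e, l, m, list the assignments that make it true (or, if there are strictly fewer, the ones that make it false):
is false only for:
  e=True, l=True, m=False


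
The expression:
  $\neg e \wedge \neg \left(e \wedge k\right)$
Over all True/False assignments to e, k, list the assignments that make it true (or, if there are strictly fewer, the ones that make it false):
is true only for:
  e=False, k=False;
  e=False, k=True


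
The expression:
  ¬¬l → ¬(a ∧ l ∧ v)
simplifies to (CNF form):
¬a ∨ ¬l ∨ ¬v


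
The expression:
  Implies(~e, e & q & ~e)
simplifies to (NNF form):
e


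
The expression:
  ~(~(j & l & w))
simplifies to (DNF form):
j & l & w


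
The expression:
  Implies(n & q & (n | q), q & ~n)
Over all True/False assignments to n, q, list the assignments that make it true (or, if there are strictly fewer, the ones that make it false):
is false only for:
  n=True, q=True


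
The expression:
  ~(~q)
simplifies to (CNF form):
q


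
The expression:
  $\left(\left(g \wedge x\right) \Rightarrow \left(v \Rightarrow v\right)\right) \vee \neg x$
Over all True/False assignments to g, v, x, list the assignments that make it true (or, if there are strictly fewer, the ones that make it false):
is always true.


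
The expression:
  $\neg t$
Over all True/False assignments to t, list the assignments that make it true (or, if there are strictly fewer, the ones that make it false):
is true only for:
  t=False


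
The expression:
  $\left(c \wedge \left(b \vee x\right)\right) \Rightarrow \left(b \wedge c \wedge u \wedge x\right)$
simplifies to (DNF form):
$\left(\neg b \wedge \neg x\right) \vee \left(b \wedge u \wedge x\right) \vee \neg c$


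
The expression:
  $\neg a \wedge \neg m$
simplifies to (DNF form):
$\neg a \wedge \neg m$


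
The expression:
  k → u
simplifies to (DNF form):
u ∨ ¬k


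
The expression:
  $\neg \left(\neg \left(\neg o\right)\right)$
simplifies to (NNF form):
$\neg o$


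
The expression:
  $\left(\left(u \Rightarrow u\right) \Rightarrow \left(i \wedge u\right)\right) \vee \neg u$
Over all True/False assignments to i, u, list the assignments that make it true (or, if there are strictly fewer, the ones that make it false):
is false only for:
  i=False, u=True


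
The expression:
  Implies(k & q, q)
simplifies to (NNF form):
True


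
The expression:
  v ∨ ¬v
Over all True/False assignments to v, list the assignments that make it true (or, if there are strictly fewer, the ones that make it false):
is always true.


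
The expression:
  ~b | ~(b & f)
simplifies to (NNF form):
~b | ~f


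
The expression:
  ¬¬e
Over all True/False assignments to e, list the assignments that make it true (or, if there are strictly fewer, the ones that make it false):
is true only for:
  e=True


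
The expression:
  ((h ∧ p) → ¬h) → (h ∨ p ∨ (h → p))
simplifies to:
True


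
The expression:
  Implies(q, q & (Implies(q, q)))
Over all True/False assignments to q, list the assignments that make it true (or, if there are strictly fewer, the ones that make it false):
is always true.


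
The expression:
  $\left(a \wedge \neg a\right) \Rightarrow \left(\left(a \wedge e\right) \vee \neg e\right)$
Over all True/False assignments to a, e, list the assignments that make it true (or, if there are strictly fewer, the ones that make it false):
is always true.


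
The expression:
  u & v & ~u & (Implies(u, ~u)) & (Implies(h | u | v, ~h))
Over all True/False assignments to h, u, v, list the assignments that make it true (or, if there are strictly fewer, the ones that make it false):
is never true.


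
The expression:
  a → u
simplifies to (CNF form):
u ∨ ¬a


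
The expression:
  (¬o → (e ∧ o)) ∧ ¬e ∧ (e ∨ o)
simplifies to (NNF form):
o ∧ ¬e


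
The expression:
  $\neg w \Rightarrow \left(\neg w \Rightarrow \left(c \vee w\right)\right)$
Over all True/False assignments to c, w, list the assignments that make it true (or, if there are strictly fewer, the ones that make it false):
is false only for:
  c=False, w=False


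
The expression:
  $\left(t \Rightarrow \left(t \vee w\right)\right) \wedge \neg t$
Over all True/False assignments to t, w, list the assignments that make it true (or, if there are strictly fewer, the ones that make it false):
is true only for:
  t=False, w=False;
  t=False, w=True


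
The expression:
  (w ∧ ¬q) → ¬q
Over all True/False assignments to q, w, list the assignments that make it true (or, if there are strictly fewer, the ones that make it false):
is always true.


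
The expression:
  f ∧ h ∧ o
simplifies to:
f ∧ h ∧ o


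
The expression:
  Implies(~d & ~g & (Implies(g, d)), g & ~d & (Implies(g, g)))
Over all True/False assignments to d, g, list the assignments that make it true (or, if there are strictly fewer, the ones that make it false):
is false only for:
  d=False, g=False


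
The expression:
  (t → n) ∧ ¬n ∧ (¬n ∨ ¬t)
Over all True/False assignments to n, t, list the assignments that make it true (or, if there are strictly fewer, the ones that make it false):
is true only for:
  n=False, t=False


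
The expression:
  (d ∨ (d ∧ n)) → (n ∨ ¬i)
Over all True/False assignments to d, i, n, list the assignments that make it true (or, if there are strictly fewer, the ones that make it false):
is false only for:
  d=True, i=True, n=False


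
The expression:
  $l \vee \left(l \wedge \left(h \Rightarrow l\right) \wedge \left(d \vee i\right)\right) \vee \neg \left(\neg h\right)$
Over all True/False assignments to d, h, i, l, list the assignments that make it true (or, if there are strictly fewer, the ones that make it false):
is false only for:
  d=False, h=False, i=False, l=False;
  d=False, h=False, i=True, l=False;
  d=True, h=False, i=False, l=False;
  d=True, h=False, i=True, l=False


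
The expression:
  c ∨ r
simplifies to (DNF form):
c ∨ r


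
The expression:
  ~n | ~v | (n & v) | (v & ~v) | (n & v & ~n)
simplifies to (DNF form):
True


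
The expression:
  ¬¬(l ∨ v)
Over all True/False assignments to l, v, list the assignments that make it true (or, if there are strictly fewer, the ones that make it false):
is false only for:
  l=False, v=False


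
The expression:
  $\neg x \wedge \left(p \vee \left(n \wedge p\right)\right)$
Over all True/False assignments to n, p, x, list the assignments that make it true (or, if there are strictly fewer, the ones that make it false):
is true only for:
  n=False, p=True, x=False;
  n=True, p=True, x=False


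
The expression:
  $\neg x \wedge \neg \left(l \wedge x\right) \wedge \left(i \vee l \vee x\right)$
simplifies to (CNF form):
$\neg x \wedge \left(i \vee l\right)$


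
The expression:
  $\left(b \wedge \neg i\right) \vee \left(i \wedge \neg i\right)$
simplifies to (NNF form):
$b \wedge \neg i$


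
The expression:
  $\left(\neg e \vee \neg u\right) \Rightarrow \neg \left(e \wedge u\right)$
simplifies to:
$\text{True}$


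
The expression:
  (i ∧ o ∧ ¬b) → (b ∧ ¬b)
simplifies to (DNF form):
b ∨ ¬i ∨ ¬o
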